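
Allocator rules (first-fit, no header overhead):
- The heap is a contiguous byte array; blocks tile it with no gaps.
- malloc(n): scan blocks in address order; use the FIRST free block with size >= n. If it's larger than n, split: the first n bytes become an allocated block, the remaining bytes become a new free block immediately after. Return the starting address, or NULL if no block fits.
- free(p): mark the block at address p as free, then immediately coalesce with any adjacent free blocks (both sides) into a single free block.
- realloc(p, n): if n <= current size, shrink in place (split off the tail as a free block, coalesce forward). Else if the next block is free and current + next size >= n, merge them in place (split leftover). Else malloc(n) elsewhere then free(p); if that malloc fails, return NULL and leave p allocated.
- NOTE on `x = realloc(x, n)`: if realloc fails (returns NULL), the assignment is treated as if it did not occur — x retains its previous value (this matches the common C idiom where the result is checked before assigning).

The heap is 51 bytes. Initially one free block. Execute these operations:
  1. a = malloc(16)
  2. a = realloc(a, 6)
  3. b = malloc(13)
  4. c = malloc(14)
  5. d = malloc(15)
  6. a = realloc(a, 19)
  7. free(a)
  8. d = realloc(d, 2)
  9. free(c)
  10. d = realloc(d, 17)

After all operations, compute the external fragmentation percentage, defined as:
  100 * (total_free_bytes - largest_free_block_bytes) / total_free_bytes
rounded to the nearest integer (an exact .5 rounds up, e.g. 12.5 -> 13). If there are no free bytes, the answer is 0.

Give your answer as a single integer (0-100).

Answer: 33

Derivation:
Op 1: a = malloc(16) -> a = 0; heap: [0-15 ALLOC][16-50 FREE]
Op 2: a = realloc(a, 6) -> a = 0; heap: [0-5 ALLOC][6-50 FREE]
Op 3: b = malloc(13) -> b = 6; heap: [0-5 ALLOC][6-18 ALLOC][19-50 FREE]
Op 4: c = malloc(14) -> c = 19; heap: [0-5 ALLOC][6-18 ALLOC][19-32 ALLOC][33-50 FREE]
Op 5: d = malloc(15) -> d = 33; heap: [0-5 ALLOC][6-18 ALLOC][19-32 ALLOC][33-47 ALLOC][48-50 FREE]
Op 6: a = realloc(a, 19) -> NULL (a unchanged); heap: [0-5 ALLOC][6-18 ALLOC][19-32 ALLOC][33-47 ALLOC][48-50 FREE]
Op 7: free(a) -> (freed a); heap: [0-5 FREE][6-18 ALLOC][19-32 ALLOC][33-47 ALLOC][48-50 FREE]
Op 8: d = realloc(d, 2) -> d = 33; heap: [0-5 FREE][6-18 ALLOC][19-32 ALLOC][33-34 ALLOC][35-50 FREE]
Op 9: free(c) -> (freed c); heap: [0-5 FREE][6-18 ALLOC][19-32 FREE][33-34 ALLOC][35-50 FREE]
Op 10: d = realloc(d, 17) -> d = 33; heap: [0-5 FREE][6-18 ALLOC][19-32 FREE][33-49 ALLOC][50-50 FREE]
Free blocks: [6 14 1] total_free=21 largest=14 -> 100*(21-14)/21 = 700/21 ≈ 33.333 -> rounds to 33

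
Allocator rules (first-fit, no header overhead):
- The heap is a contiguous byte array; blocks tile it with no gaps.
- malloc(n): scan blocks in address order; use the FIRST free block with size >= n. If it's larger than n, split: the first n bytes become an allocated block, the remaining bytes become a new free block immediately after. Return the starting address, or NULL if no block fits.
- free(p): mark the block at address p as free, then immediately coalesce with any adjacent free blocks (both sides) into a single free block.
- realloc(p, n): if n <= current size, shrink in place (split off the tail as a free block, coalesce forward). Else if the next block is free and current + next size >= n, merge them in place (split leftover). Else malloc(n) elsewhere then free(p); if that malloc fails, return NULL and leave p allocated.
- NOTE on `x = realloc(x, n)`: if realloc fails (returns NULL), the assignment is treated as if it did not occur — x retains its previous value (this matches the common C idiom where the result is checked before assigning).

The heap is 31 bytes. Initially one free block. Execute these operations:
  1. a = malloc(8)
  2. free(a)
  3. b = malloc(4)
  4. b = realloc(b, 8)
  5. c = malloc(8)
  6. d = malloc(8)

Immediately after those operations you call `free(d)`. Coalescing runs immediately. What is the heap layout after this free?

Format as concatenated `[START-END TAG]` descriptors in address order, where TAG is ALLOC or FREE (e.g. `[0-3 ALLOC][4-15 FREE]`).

Answer: [0-7 ALLOC][8-15 ALLOC][16-30 FREE]

Derivation:
Op 1: a = malloc(8) -> a = 0; heap: [0-7 ALLOC][8-30 FREE]
Op 2: free(a) -> (freed a); heap: [0-30 FREE]
Op 3: b = malloc(4) -> b = 0; heap: [0-3 ALLOC][4-30 FREE]
Op 4: b = realloc(b, 8) -> b = 0; heap: [0-7 ALLOC][8-30 FREE]
Op 5: c = malloc(8) -> c = 8; heap: [0-7 ALLOC][8-15 ALLOC][16-30 FREE]
Op 6: d = malloc(8) -> d = 16; heap: [0-7 ALLOC][8-15 ALLOC][16-23 ALLOC][24-30 FREE]
free(d): d = 16 -> block [16-23 ALLOC]; mark free, coalesce with adjacent free neighbors -> [0-7 ALLOC][8-15 ALLOC][16-30 FREE]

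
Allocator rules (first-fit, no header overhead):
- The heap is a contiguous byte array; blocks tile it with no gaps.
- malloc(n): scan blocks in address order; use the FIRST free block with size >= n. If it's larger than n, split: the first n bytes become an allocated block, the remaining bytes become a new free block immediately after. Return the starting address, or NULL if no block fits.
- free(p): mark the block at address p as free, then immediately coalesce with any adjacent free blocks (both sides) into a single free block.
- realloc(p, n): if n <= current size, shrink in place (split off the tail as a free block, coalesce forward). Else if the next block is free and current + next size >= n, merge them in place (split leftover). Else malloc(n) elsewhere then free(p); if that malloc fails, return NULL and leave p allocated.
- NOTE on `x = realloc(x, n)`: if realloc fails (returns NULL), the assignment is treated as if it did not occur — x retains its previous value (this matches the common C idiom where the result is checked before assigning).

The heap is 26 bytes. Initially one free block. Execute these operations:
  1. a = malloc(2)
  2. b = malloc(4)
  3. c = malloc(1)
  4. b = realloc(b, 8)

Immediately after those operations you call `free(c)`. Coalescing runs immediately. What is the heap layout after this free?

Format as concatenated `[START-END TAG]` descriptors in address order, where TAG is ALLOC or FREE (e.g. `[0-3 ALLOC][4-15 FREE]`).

Op 1: a = malloc(2) -> a = 0; heap: [0-1 ALLOC][2-25 FREE]
Op 2: b = malloc(4) -> b = 2; heap: [0-1 ALLOC][2-5 ALLOC][6-25 FREE]
Op 3: c = malloc(1) -> c = 6; heap: [0-1 ALLOC][2-5 ALLOC][6-6 ALLOC][7-25 FREE]
Op 4: b = realloc(b, 8) -> b = 7; heap: [0-1 ALLOC][2-5 FREE][6-6 ALLOC][7-14 ALLOC][15-25 FREE]
free(c): c = 6 -> block [6-6 ALLOC]; mark free, coalesce with adjacent free neighbors -> [0-1 ALLOC][2-6 FREE][7-14 ALLOC][15-25 FREE]

Answer: [0-1 ALLOC][2-6 FREE][7-14 ALLOC][15-25 FREE]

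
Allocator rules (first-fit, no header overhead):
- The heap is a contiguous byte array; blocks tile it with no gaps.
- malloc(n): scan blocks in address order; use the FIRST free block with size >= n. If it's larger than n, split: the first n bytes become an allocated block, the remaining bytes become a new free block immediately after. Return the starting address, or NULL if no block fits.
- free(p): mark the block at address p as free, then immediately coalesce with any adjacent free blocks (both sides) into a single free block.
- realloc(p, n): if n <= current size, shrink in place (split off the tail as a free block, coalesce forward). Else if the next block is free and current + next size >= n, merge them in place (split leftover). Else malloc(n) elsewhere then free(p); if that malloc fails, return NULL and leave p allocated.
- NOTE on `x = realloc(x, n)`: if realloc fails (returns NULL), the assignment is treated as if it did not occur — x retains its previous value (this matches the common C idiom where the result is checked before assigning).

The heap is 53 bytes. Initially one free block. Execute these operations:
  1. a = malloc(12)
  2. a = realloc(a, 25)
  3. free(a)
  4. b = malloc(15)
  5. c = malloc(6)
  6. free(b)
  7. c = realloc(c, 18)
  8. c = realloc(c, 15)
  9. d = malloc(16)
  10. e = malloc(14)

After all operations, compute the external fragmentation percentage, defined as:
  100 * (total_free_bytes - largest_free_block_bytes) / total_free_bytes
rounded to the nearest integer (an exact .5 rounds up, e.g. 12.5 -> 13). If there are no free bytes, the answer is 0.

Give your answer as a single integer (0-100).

Answer: 13

Derivation:
Op 1: a = malloc(12) -> a = 0; heap: [0-11 ALLOC][12-52 FREE]
Op 2: a = realloc(a, 25) -> a = 0; heap: [0-24 ALLOC][25-52 FREE]
Op 3: free(a) -> (freed a); heap: [0-52 FREE]
Op 4: b = malloc(15) -> b = 0; heap: [0-14 ALLOC][15-52 FREE]
Op 5: c = malloc(6) -> c = 15; heap: [0-14 ALLOC][15-20 ALLOC][21-52 FREE]
Op 6: free(b) -> (freed b); heap: [0-14 FREE][15-20 ALLOC][21-52 FREE]
Op 7: c = realloc(c, 18) -> c = 15; heap: [0-14 FREE][15-32 ALLOC][33-52 FREE]
Op 8: c = realloc(c, 15) -> c = 15; heap: [0-14 FREE][15-29 ALLOC][30-52 FREE]
Op 9: d = malloc(16) -> d = 30; heap: [0-14 FREE][15-29 ALLOC][30-45 ALLOC][46-52 FREE]
Op 10: e = malloc(14) -> e = 0; heap: [0-13 ALLOC][14-14 FREE][15-29 ALLOC][30-45 ALLOC][46-52 FREE]
Free blocks: [1 7] total_free=8 largest=7 -> 100*(8-7)/8 = 100/8 = 12.5 -> rounds to 13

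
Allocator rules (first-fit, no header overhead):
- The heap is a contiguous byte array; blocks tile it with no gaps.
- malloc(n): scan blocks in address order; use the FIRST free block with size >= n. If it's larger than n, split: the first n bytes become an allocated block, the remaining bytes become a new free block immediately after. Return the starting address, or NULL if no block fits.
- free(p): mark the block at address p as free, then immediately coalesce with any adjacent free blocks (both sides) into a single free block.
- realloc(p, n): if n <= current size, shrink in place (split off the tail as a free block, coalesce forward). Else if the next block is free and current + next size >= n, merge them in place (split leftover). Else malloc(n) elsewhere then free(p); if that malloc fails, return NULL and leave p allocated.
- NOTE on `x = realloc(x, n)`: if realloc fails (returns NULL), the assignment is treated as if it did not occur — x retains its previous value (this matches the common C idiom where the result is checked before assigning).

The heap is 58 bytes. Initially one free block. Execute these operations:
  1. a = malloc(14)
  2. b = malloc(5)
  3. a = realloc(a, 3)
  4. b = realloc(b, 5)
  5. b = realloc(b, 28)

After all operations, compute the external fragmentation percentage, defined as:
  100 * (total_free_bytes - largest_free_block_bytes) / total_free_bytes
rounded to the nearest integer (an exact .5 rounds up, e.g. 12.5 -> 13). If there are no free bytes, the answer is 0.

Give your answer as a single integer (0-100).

Answer: 41

Derivation:
Op 1: a = malloc(14) -> a = 0; heap: [0-13 ALLOC][14-57 FREE]
Op 2: b = malloc(5) -> b = 14; heap: [0-13 ALLOC][14-18 ALLOC][19-57 FREE]
Op 3: a = realloc(a, 3) -> a = 0; heap: [0-2 ALLOC][3-13 FREE][14-18 ALLOC][19-57 FREE]
Op 4: b = realloc(b, 5) -> b = 14; heap: [0-2 ALLOC][3-13 FREE][14-18 ALLOC][19-57 FREE]
Op 5: b = realloc(b, 28) -> b = 14; heap: [0-2 ALLOC][3-13 FREE][14-41 ALLOC][42-57 FREE]
Free blocks: [11 16] total_free=27 largest=16 -> 100*(27-16)/27 = 1100/27 ≈ 40.741 -> rounds to 41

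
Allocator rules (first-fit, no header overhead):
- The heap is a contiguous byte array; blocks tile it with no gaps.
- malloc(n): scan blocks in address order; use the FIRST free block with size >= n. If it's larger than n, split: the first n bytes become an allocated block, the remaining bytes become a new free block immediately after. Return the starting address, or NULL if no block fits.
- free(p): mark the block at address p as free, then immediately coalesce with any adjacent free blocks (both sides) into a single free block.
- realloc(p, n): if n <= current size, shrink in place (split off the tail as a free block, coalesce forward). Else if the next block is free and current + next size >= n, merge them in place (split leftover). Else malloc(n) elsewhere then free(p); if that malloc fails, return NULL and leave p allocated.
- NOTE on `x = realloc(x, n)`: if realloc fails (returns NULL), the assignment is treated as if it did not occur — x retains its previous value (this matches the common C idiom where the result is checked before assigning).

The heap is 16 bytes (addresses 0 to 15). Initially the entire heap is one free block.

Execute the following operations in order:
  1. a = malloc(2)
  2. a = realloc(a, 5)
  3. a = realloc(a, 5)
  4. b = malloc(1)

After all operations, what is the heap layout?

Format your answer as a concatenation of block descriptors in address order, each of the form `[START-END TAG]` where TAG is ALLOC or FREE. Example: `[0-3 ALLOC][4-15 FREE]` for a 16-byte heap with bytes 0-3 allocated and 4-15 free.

Answer: [0-4 ALLOC][5-5 ALLOC][6-15 FREE]

Derivation:
Op 1: a = malloc(2) -> a = 0; heap: [0-1 ALLOC][2-15 FREE]
Op 2: a = realloc(a, 5) -> a = 0; heap: [0-4 ALLOC][5-15 FREE]
Op 3: a = realloc(a, 5) -> a = 0; heap: [0-4 ALLOC][5-15 FREE]
Op 4: b = malloc(1) -> b = 5; heap: [0-4 ALLOC][5-5 ALLOC][6-15 FREE]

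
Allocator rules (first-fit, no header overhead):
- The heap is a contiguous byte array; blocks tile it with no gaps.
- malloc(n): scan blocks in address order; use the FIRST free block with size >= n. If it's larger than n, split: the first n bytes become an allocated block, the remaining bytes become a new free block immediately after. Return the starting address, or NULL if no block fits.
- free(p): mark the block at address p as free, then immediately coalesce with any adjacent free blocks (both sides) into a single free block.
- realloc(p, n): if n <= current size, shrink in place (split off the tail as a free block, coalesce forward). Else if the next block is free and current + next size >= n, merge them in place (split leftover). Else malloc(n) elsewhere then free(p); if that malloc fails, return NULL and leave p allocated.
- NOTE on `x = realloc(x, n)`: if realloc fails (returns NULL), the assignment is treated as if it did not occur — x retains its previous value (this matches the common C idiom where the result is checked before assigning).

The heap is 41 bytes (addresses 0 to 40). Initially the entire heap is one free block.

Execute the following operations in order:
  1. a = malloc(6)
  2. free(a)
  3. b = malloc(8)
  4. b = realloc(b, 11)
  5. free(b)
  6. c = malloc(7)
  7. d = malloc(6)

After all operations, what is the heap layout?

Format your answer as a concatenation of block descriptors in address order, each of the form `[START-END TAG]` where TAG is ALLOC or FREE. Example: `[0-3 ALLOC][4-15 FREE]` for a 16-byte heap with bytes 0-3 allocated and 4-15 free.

Answer: [0-6 ALLOC][7-12 ALLOC][13-40 FREE]

Derivation:
Op 1: a = malloc(6) -> a = 0; heap: [0-5 ALLOC][6-40 FREE]
Op 2: free(a) -> (freed a); heap: [0-40 FREE]
Op 3: b = malloc(8) -> b = 0; heap: [0-7 ALLOC][8-40 FREE]
Op 4: b = realloc(b, 11) -> b = 0; heap: [0-10 ALLOC][11-40 FREE]
Op 5: free(b) -> (freed b); heap: [0-40 FREE]
Op 6: c = malloc(7) -> c = 0; heap: [0-6 ALLOC][7-40 FREE]
Op 7: d = malloc(6) -> d = 7; heap: [0-6 ALLOC][7-12 ALLOC][13-40 FREE]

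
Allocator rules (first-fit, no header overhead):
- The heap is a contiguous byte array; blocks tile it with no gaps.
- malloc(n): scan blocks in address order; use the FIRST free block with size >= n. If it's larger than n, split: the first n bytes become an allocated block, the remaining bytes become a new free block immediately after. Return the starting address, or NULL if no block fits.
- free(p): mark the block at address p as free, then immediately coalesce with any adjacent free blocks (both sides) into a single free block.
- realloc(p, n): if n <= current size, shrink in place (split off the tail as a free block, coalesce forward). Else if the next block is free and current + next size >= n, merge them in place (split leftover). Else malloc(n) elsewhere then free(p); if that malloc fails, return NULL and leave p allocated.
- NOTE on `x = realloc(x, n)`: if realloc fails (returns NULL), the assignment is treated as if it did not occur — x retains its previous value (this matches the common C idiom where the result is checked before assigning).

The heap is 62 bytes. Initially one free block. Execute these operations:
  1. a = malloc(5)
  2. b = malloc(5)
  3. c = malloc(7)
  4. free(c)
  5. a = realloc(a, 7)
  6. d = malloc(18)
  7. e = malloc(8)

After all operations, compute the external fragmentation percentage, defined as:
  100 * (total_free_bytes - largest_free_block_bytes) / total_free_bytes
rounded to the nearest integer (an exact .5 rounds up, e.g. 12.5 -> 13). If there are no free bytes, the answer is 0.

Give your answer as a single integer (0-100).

Answer: 21

Derivation:
Op 1: a = malloc(5) -> a = 0; heap: [0-4 ALLOC][5-61 FREE]
Op 2: b = malloc(5) -> b = 5; heap: [0-4 ALLOC][5-9 ALLOC][10-61 FREE]
Op 3: c = malloc(7) -> c = 10; heap: [0-4 ALLOC][5-9 ALLOC][10-16 ALLOC][17-61 FREE]
Op 4: free(c) -> (freed c); heap: [0-4 ALLOC][5-9 ALLOC][10-61 FREE]
Op 5: a = realloc(a, 7) -> a = 10; heap: [0-4 FREE][5-9 ALLOC][10-16 ALLOC][17-61 FREE]
Op 6: d = malloc(18) -> d = 17; heap: [0-4 FREE][5-9 ALLOC][10-16 ALLOC][17-34 ALLOC][35-61 FREE]
Op 7: e = malloc(8) -> e = 35; heap: [0-4 FREE][5-9 ALLOC][10-16 ALLOC][17-34 ALLOC][35-42 ALLOC][43-61 FREE]
Free blocks: [5 19] total_free=24 largest=19 -> 100*(24-19)/24 = 500/24 ≈ 20.833 -> rounds to 21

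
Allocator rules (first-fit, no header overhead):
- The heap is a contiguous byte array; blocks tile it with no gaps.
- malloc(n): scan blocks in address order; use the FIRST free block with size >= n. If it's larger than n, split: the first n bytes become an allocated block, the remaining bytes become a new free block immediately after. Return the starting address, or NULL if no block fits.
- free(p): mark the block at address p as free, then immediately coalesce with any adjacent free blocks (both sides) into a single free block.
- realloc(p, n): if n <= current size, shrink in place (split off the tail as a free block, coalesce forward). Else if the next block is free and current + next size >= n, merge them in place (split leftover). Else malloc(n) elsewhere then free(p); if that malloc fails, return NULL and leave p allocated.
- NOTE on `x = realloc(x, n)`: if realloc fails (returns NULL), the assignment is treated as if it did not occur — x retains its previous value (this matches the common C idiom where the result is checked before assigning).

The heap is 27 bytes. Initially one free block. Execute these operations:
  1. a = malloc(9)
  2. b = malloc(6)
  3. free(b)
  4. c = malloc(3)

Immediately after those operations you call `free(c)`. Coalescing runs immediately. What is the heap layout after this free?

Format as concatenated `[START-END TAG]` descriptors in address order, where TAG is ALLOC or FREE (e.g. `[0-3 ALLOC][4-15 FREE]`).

Op 1: a = malloc(9) -> a = 0; heap: [0-8 ALLOC][9-26 FREE]
Op 2: b = malloc(6) -> b = 9; heap: [0-8 ALLOC][9-14 ALLOC][15-26 FREE]
Op 3: free(b) -> (freed b); heap: [0-8 ALLOC][9-26 FREE]
Op 4: c = malloc(3) -> c = 9; heap: [0-8 ALLOC][9-11 ALLOC][12-26 FREE]
free(c): c = 9 -> block [9-11 ALLOC]; mark free, coalesce with adjacent free neighbors -> [0-8 ALLOC][9-26 FREE]

Answer: [0-8 ALLOC][9-26 FREE]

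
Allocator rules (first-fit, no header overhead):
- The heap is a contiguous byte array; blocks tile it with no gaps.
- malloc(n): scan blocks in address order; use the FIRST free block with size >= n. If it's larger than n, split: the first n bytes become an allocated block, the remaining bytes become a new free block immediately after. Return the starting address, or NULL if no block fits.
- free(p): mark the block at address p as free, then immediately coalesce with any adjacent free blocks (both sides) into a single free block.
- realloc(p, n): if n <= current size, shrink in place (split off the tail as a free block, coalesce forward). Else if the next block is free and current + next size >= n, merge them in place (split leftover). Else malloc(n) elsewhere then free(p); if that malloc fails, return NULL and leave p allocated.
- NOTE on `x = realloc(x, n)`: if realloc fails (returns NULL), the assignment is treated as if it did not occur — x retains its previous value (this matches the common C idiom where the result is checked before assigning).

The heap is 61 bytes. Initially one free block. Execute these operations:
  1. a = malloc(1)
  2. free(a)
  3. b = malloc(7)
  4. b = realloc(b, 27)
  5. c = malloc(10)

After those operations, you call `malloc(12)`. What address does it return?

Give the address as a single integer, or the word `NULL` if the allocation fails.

Answer: 37

Derivation:
Op 1: a = malloc(1) -> a = 0; heap: [0-0 ALLOC][1-60 FREE]
Op 2: free(a) -> (freed a); heap: [0-60 FREE]
Op 3: b = malloc(7) -> b = 0; heap: [0-6 ALLOC][7-60 FREE]
Op 4: b = realloc(b, 27) -> b = 0; heap: [0-26 ALLOC][27-60 FREE]
Op 5: c = malloc(10) -> c = 27; heap: [0-26 ALLOC][27-36 ALLOC][37-60 FREE]
malloc(12): first-fit scan over [0-26 ALLOC][27-36 ALLOC][37-60 FREE] -> 37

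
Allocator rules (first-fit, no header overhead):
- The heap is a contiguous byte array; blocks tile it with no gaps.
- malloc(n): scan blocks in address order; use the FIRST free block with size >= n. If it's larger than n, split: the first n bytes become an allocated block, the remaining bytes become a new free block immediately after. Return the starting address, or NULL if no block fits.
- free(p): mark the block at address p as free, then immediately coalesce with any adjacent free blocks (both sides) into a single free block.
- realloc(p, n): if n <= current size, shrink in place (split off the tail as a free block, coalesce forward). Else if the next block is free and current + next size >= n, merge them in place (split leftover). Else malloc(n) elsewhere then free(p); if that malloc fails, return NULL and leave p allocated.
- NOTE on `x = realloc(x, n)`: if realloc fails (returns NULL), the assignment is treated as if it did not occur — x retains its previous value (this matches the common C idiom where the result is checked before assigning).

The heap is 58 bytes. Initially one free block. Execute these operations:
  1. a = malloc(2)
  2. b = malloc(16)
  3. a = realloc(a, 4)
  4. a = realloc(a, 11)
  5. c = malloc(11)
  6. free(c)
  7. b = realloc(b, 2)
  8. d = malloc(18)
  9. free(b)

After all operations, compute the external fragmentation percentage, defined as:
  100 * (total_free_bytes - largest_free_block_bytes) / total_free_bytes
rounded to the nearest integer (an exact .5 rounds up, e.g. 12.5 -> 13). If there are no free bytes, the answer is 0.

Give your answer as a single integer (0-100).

Answer: 38

Derivation:
Op 1: a = malloc(2) -> a = 0; heap: [0-1 ALLOC][2-57 FREE]
Op 2: b = malloc(16) -> b = 2; heap: [0-1 ALLOC][2-17 ALLOC][18-57 FREE]
Op 3: a = realloc(a, 4) -> a = 18; heap: [0-1 FREE][2-17 ALLOC][18-21 ALLOC][22-57 FREE]
Op 4: a = realloc(a, 11) -> a = 18; heap: [0-1 FREE][2-17 ALLOC][18-28 ALLOC][29-57 FREE]
Op 5: c = malloc(11) -> c = 29; heap: [0-1 FREE][2-17 ALLOC][18-28 ALLOC][29-39 ALLOC][40-57 FREE]
Op 6: free(c) -> (freed c); heap: [0-1 FREE][2-17 ALLOC][18-28 ALLOC][29-57 FREE]
Op 7: b = realloc(b, 2) -> b = 2; heap: [0-1 FREE][2-3 ALLOC][4-17 FREE][18-28 ALLOC][29-57 FREE]
Op 8: d = malloc(18) -> d = 29; heap: [0-1 FREE][2-3 ALLOC][4-17 FREE][18-28 ALLOC][29-46 ALLOC][47-57 FREE]
Op 9: free(b) -> (freed b); heap: [0-17 FREE][18-28 ALLOC][29-46 ALLOC][47-57 FREE]
Free blocks: [18 11] total_free=29 largest=18 -> 100*(29-18)/29 = 1100/29 ≈ 37.931 -> rounds to 38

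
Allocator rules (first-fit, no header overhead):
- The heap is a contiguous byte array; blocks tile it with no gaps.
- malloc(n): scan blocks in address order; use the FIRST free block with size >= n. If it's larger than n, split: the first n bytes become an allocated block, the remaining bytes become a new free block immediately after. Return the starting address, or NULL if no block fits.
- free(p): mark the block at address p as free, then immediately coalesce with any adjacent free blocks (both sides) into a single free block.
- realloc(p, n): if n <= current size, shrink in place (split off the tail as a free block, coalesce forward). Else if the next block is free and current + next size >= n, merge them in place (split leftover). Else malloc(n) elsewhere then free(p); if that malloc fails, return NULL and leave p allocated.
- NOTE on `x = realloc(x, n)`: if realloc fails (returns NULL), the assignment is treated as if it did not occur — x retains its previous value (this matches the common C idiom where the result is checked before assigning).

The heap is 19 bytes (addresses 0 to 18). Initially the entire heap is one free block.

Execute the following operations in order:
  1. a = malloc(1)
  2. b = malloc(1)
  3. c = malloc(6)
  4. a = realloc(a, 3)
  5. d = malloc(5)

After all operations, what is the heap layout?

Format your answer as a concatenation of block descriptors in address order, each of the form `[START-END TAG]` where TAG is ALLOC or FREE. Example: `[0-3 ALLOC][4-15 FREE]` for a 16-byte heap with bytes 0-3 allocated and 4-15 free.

Answer: [0-0 FREE][1-1 ALLOC][2-7 ALLOC][8-10 ALLOC][11-15 ALLOC][16-18 FREE]

Derivation:
Op 1: a = malloc(1) -> a = 0; heap: [0-0 ALLOC][1-18 FREE]
Op 2: b = malloc(1) -> b = 1; heap: [0-0 ALLOC][1-1 ALLOC][2-18 FREE]
Op 3: c = malloc(6) -> c = 2; heap: [0-0 ALLOC][1-1 ALLOC][2-7 ALLOC][8-18 FREE]
Op 4: a = realloc(a, 3) -> a = 8; heap: [0-0 FREE][1-1 ALLOC][2-7 ALLOC][8-10 ALLOC][11-18 FREE]
Op 5: d = malloc(5) -> d = 11; heap: [0-0 FREE][1-1 ALLOC][2-7 ALLOC][8-10 ALLOC][11-15 ALLOC][16-18 FREE]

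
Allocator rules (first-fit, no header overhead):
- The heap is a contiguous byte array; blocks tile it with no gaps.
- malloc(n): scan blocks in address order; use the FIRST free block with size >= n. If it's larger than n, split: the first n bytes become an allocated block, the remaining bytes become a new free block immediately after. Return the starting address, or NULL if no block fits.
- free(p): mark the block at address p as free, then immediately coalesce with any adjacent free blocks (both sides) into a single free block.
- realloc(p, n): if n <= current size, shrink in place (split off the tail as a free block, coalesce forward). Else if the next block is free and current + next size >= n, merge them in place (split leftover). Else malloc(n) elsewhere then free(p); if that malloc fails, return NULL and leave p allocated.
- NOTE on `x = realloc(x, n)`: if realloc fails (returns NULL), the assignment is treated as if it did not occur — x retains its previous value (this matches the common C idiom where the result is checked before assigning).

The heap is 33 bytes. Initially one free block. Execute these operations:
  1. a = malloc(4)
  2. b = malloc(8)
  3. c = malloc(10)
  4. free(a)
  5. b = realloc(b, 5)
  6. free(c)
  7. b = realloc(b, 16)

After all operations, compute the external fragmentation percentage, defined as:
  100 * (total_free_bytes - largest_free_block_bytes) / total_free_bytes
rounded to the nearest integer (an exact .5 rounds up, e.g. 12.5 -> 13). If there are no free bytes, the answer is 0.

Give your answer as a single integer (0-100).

Op 1: a = malloc(4) -> a = 0; heap: [0-3 ALLOC][4-32 FREE]
Op 2: b = malloc(8) -> b = 4; heap: [0-3 ALLOC][4-11 ALLOC][12-32 FREE]
Op 3: c = malloc(10) -> c = 12; heap: [0-3 ALLOC][4-11 ALLOC][12-21 ALLOC][22-32 FREE]
Op 4: free(a) -> (freed a); heap: [0-3 FREE][4-11 ALLOC][12-21 ALLOC][22-32 FREE]
Op 5: b = realloc(b, 5) -> b = 4; heap: [0-3 FREE][4-8 ALLOC][9-11 FREE][12-21 ALLOC][22-32 FREE]
Op 6: free(c) -> (freed c); heap: [0-3 FREE][4-8 ALLOC][9-32 FREE]
Op 7: b = realloc(b, 16) -> b = 4; heap: [0-3 FREE][4-19 ALLOC][20-32 FREE]
Free blocks: [4 13] total_free=17 largest=13 -> 100*(17-13)/17 = 400/17 ≈ 23.529 -> rounds to 24

Answer: 24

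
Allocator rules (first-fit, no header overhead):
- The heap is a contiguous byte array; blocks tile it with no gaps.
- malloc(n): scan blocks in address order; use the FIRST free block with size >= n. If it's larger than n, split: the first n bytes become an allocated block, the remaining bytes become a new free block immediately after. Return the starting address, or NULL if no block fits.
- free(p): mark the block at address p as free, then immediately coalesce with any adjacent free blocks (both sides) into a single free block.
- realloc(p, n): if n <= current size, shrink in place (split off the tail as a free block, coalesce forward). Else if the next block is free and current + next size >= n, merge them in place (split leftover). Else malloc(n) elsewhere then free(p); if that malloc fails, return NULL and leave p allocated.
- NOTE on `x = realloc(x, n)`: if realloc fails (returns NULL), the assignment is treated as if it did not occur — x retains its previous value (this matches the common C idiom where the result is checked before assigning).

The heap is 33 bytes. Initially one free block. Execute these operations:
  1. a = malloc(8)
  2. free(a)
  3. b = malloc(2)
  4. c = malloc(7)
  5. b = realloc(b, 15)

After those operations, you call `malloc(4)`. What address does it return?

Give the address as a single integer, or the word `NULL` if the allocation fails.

Op 1: a = malloc(8) -> a = 0; heap: [0-7 ALLOC][8-32 FREE]
Op 2: free(a) -> (freed a); heap: [0-32 FREE]
Op 3: b = malloc(2) -> b = 0; heap: [0-1 ALLOC][2-32 FREE]
Op 4: c = malloc(7) -> c = 2; heap: [0-1 ALLOC][2-8 ALLOC][9-32 FREE]
Op 5: b = realloc(b, 15) -> b = 9; heap: [0-1 FREE][2-8 ALLOC][9-23 ALLOC][24-32 FREE]
malloc(4): first-fit scan over [0-1 FREE][2-8 ALLOC][9-23 ALLOC][24-32 FREE] -> 24

Answer: 24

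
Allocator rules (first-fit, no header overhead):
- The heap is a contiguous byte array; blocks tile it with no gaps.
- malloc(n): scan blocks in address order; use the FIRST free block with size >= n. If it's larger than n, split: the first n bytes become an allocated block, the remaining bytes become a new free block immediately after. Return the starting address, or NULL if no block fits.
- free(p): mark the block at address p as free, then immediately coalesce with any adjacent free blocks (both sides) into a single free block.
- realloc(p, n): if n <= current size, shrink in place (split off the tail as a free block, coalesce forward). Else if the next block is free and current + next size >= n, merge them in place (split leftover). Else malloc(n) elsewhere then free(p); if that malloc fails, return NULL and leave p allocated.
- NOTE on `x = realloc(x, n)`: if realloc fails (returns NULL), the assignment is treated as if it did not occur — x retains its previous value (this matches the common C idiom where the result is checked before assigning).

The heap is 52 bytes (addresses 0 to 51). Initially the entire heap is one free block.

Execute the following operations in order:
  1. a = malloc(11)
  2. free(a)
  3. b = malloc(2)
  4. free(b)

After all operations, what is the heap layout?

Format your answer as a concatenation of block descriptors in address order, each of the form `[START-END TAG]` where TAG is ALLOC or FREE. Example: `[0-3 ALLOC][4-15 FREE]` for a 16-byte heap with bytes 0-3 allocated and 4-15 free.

Op 1: a = malloc(11) -> a = 0; heap: [0-10 ALLOC][11-51 FREE]
Op 2: free(a) -> (freed a); heap: [0-51 FREE]
Op 3: b = malloc(2) -> b = 0; heap: [0-1 ALLOC][2-51 FREE]
Op 4: free(b) -> (freed b); heap: [0-51 FREE]

Answer: [0-51 FREE]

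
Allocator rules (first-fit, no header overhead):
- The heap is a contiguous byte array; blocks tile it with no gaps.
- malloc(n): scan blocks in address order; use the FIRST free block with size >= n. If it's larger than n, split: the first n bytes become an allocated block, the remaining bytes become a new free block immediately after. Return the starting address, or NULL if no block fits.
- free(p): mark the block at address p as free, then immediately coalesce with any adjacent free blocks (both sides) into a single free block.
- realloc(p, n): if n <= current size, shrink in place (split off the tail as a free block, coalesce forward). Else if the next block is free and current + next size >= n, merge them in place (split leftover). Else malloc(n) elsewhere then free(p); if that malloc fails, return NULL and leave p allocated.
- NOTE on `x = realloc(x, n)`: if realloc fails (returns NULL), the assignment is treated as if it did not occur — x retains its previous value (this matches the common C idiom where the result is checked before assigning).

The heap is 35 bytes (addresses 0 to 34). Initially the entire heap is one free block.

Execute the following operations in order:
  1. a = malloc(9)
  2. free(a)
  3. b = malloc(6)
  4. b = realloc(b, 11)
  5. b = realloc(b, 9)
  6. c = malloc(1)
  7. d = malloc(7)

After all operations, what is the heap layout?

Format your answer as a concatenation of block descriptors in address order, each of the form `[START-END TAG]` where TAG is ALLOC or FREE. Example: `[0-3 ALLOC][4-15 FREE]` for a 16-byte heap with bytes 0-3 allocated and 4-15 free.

Op 1: a = malloc(9) -> a = 0; heap: [0-8 ALLOC][9-34 FREE]
Op 2: free(a) -> (freed a); heap: [0-34 FREE]
Op 3: b = malloc(6) -> b = 0; heap: [0-5 ALLOC][6-34 FREE]
Op 4: b = realloc(b, 11) -> b = 0; heap: [0-10 ALLOC][11-34 FREE]
Op 5: b = realloc(b, 9) -> b = 0; heap: [0-8 ALLOC][9-34 FREE]
Op 6: c = malloc(1) -> c = 9; heap: [0-8 ALLOC][9-9 ALLOC][10-34 FREE]
Op 7: d = malloc(7) -> d = 10; heap: [0-8 ALLOC][9-9 ALLOC][10-16 ALLOC][17-34 FREE]

Answer: [0-8 ALLOC][9-9 ALLOC][10-16 ALLOC][17-34 FREE]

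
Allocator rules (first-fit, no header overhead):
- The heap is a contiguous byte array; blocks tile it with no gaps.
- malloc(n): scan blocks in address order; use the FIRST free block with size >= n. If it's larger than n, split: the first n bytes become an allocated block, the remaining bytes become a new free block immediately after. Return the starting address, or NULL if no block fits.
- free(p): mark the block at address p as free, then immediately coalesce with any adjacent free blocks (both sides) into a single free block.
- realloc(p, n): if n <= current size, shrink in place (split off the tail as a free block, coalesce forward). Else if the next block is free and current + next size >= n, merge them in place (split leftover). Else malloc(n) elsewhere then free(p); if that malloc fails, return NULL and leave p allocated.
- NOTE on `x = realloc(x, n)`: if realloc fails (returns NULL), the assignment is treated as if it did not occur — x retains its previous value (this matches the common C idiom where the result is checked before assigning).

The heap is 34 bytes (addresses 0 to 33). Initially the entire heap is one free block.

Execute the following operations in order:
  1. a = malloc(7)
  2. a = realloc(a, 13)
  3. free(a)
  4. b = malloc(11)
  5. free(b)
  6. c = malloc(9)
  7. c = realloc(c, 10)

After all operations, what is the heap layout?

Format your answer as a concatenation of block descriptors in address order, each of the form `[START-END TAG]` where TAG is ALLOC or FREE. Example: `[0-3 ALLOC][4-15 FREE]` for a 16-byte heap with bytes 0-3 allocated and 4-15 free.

Answer: [0-9 ALLOC][10-33 FREE]

Derivation:
Op 1: a = malloc(7) -> a = 0; heap: [0-6 ALLOC][7-33 FREE]
Op 2: a = realloc(a, 13) -> a = 0; heap: [0-12 ALLOC][13-33 FREE]
Op 3: free(a) -> (freed a); heap: [0-33 FREE]
Op 4: b = malloc(11) -> b = 0; heap: [0-10 ALLOC][11-33 FREE]
Op 5: free(b) -> (freed b); heap: [0-33 FREE]
Op 6: c = malloc(9) -> c = 0; heap: [0-8 ALLOC][9-33 FREE]
Op 7: c = realloc(c, 10) -> c = 0; heap: [0-9 ALLOC][10-33 FREE]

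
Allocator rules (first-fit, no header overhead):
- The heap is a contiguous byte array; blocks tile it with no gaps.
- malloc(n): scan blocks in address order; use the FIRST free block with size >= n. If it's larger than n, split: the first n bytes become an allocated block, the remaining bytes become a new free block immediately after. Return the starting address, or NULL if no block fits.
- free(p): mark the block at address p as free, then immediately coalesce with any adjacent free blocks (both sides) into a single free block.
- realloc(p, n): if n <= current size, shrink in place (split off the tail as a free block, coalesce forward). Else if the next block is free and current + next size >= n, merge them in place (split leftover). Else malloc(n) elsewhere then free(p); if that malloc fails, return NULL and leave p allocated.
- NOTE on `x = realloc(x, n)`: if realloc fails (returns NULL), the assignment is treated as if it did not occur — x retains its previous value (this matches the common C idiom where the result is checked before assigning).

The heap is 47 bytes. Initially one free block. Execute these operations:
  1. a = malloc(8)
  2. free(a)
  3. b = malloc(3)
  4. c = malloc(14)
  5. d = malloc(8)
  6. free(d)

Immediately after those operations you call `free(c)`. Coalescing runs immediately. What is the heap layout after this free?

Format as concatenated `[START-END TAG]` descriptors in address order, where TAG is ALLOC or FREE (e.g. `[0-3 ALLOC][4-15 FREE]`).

Answer: [0-2 ALLOC][3-46 FREE]

Derivation:
Op 1: a = malloc(8) -> a = 0; heap: [0-7 ALLOC][8-46 FREE]
Op 2: free(a) -> (freed a); heap: [0-46 FREE]
Op 3: b = malloc(3) -> b = 0; heap: [0-2 ALLOC][3-46 FREE]
Op 4: c = malloc(14) -> c = 3; heap: [0-2 ALLOC][3-16 ALLOC][17-46 FREE]
Op 5: d = malloc(8) -> d = 17; heap: [0-2 ALLOC][3-16 ALLOC][17-24 ALLOC][25-46 FREE]
Op 6: free(d) -> (freed d); heap: [0-2 ALLOC][3-16 ALLOC][17-46 FREE]
free(c): c = 3 -> block [3-16 ALLOC]; mark free, coalesce with adjacent free neighbors -> [0-2 ALLOC][3-46 FREE]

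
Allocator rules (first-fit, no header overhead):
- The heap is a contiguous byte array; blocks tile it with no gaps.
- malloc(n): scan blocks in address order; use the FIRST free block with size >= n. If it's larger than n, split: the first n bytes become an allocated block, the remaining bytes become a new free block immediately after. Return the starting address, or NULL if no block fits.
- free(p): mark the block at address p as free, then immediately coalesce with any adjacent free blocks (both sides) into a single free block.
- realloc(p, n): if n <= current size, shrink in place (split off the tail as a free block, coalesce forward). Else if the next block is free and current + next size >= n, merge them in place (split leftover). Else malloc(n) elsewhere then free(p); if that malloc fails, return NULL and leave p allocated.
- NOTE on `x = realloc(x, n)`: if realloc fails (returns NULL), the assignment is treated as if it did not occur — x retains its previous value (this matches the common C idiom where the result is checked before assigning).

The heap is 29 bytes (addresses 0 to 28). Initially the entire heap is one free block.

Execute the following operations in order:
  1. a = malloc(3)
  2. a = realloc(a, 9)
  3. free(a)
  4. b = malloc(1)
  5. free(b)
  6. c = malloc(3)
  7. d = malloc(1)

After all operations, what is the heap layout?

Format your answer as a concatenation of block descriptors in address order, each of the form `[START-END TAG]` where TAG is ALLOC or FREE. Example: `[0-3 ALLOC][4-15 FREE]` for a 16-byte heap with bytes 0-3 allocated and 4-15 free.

Op 1: a = malloc(3) -> a = 0; heap: [0-2 ALLOC][3-28 FREE]
Op 2: a = realloc(a, 9) -> a = 0; heap: [0-8 ALLOC][9-28 FREE]
Op 3: free(a) -> (freed a); heap: [0-28 FREE]
Op 4: b = malloc(1) -> b = 0; heap: [0-0 ALLOC][1-28 FREE]
Op 5: free(b) -> (freed b); heap: [0-28 FREE]
Op 6: c = malloc(3) -> c = 0; heap: [0-2 ALLOC][3-28 FREE]
Op 7: d = malloc(1) -> d = 3; heap: [0-2 ALLOC][3-3 ALLOC][4-28 FREE]

Answer: [0-2 ALLOC][3-3 ALLOC][4-28 FREE]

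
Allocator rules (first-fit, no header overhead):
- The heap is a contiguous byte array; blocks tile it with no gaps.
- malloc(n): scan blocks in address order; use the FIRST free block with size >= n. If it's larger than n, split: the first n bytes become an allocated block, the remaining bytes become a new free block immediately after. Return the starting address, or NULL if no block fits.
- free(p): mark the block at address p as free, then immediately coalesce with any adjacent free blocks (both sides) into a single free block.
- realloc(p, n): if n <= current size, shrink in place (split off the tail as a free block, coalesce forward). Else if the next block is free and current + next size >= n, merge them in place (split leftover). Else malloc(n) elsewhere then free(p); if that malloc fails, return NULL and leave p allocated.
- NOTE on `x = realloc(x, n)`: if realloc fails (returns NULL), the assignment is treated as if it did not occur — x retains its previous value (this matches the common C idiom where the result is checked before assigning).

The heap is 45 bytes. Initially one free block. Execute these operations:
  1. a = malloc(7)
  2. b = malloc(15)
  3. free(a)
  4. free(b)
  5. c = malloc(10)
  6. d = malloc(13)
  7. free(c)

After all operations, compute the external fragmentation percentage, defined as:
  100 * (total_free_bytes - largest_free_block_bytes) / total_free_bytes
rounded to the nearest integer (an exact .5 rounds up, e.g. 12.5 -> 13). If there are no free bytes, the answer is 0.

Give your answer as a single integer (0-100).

Answer: 31

Derivation:
Op 1: a = malloc(7) -> a = 0; heap: [0-6 ALLOC][7-44 FREE]
Op 2: b = malloc(15) -> b = 7; heap: [0-6 ALLOC][7-21 ALLOC][22-44 FREE]
Op 3: free(a) -> (freed a); heap: [0-6 FREE][7-21 ALLOC][22-44 FREE]
Op 4: free(b) -> (freed b); heap: [0-44 FREE]
Op 5: c = malloc(10) -> c = 0; heap: [0-9 ALLOC][10-44 FREE]
Op 6: d = malloc(13) -> d = 10; heap: [0-9 ALLOC][10-22 ALLOC][23-44 FREE]
Op 7: free(c) -> (freed c); heap: [0-9 FREE][10-22 ALLOC][23-44 FREE]
Free blocks: [10 22] total_free=32 largest=22 -> 100*(32-22)/32 = 1000/32 = 31.25 -> rounds to 31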